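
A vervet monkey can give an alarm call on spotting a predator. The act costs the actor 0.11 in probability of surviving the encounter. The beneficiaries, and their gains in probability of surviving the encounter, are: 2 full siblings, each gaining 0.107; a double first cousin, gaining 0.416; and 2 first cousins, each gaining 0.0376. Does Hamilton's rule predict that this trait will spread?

Yes

Hamilton's rule: the trait is favored when the sum of r·B over every recipient exceeds the actor's cost C.
r to a full sibling = 1/2 (full sibs share both parents — two paths of length 2: r = 2·(1/2)^2 = 1/2).
r to a double first cousin = 1/4 (double first cousins share both grandparent pairs — four paths of length 4: r = 4·(1/2)^4 = 1/4).
r to a first cousin = 0.125 (first cousins share one grandparent pair — two paths of length 4: r = 2·(1/2)^4 = 1/8).
Summing one r·B term per recipient: 2·0.5·0.107 + 1·0.25·0.416 + 2·0.125·0.0376 = 0.2204.
0.2204 > 0.11: the indirect benefit exceeds the cost.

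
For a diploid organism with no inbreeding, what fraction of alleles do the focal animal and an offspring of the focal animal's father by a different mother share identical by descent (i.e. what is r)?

0.25

Each parent–offspring link contributes a factor of 1/2, and independent paths through distinct common ancestors add.
Half-sibs share one parent — one path of length 2: r = (1/2)^2 = 1/4.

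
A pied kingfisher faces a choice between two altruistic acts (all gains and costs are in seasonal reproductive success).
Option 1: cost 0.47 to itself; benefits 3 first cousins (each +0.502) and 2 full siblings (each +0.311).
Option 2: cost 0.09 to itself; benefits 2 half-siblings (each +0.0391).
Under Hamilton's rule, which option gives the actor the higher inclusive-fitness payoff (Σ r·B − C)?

Option 1: r to a first cousin = 0.125.
Option 1: r to a full sibling = 0.5.
Option 1: Σ r·B − C = (3·0.125·0.502 + 2·0.5·0.311) − 0.47 = 0.02925.
Option 2: r to a half-sibling = 0.25.
Option 2: Σ r·B − C = (2·0.25·0.0391) − 0.09 = -0.07045.
Option 1 has the higher net inclusive-fitness payoff.

Option 1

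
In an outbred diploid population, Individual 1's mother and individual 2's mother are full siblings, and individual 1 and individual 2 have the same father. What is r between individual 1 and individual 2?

Wright's path rule: contributions from independent ancestry routes add.
Individual 1 and individual 2 are related in two ways: first cousins through their mothers (r = 1/8) and half-sibs through their shared father (r = 1/4).
r = 1/8 + 1/4 = 0.375.

0.375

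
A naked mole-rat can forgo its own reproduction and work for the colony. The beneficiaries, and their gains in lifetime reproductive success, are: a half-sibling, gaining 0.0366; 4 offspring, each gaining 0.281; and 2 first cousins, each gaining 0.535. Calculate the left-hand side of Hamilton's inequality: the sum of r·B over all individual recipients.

r to a half-sibling = 0.25 (half-sibs share one parent — one path of length 2: r = (1/2)^2 = 1/4).
r to an offspring = 0.5 (one parent–offspring link: r = (1/2)^1 = 1/2).
r to a first cousin = 0.125 (first cousins share one grandparent pair — two paths of length 4: r = 2·(1/2)^4 = 1/8).
Summing one r·B term per recipient: 1·0.25·0.0366 + 4·0.5·0.281 + 2·0.125·0.535 = 0.7049.

0.7049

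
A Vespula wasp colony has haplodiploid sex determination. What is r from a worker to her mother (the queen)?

0.5

One meiotic link between diploid queen and diploid daughter: r = 1/2.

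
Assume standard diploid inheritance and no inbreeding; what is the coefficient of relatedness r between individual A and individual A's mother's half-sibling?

0.125

Each parent–offspring link contributes a factor of 1/2, and independent paths through distinct common ancestors add.
Half-aunt/uncle↔niece/nephew: one path of length 3: r = (1/2)^3 = 1/8.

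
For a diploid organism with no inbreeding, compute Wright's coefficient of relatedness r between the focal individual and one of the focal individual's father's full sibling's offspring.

0.125

Each parent–offspring link contributes a factor of 1/2, and independent paths through distinct common ancestors add.
First cousins share one grandparent pair — two paths of length 4: r = 2·(1/2)^4 = 1/8.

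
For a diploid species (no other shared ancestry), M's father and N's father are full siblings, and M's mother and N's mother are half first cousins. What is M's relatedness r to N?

With two independent routes of shared ancestry, r is the sum of the two contributions.
M and N are related in two ways: first cousins through their fathers (r = 1/8) and half second cousins through their mothers (r = 1/64).
r = 1/8 + 1/64 = 0.140625.

0.140625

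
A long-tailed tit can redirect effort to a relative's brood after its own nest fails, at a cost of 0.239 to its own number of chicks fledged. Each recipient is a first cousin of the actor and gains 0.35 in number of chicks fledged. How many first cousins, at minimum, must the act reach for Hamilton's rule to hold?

6

r to a first cousin = 0.125 (first cousins share one grandparent pair — two paths of length 4: r = 2·(1/2)^4 = 1/8).
Hamilton's rule: n·r·B > C  ⇒  n > C/(r·B) = 0.239/(0.125·0.35) = 5.463.
The smallest integer exceeding 5.463 is 6.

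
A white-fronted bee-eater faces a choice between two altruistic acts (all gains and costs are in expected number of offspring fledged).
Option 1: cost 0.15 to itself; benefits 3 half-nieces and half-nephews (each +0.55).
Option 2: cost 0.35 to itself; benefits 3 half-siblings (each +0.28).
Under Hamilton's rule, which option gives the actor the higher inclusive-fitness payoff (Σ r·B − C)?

Option 1

Option 1: r to a half-niece or half-nephew = 0.125.
Option 1: Σ r·B − C = (3·0.125·0.55) − 0.15 = 0.05625.
Option 2: r to a half-sibling = 0.25.
Option 2: Σ r·B − C = (3·0.25·0.28) − 0.35 = -0.14.
Option 1 has the higher net inclusive-fitness payoff.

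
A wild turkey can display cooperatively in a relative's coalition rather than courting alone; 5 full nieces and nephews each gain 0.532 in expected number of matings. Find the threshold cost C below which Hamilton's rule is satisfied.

r to a full niece or nephew = 0.25 (full aunt/uncle↔niece/nephew: two paths of length 3 through the shared grandparent pair: r = 2·(1/2)^3 = 1/4).
Hamilton's rule: n·r·B > C, so the trait is favored while C < n·r·B = 5·0.25·0.532 = 0.665.

0.665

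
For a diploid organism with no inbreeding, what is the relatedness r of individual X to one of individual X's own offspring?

Each parent–offspring link contributes a factor of 1/2, and independent paths through distinct common ancestors add.
One parent–offspring link: r = (1/2)^1 = 1/2.

0.5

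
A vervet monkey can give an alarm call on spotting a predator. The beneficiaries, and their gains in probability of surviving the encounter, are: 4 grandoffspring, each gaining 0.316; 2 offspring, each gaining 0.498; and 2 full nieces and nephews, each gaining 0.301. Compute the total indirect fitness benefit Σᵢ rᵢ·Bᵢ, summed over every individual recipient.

r to a grandoffspring = 0.25 (two parent–offspring links: r = (1/2)^2 = 1/4).
r to an offspring = 1/2 (one parent–offspring link: r = (1/2)^1 = 1/2).
r to a full niece or nephew = 0.25 (full aunt/uncle↔niece/nephew: two paths of length 3 through the shared grandparent pair: r = 2·(1/2)^3 = 1/4).
Summing one r·B term per recipient: 4·0.25·0.316 + 2·0.5·0.498 + 2·0.25·0.301 = 0.9645.

0.9645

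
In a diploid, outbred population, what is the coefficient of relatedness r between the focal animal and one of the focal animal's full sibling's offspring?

Each parent–offspring link contributes a factor of 1/2, and independent paths through distinct common ancestors add.
Full aunt/uncle↔niece/nephew: two paths of length 3 through the shared grandparent pair: r = 2·(1/2)^3 = 1/4.

0.25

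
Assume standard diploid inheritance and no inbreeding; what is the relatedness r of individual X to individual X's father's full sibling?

Each parent–offspring link contributes a factor of 1/2, and independent paths through distinct common ancestors add.
Full aunt/uncle↔niece/nephew: two paths of length 3 through the shared grandparent pair: r = 2·(1/2)^3 = 1/4.

0.25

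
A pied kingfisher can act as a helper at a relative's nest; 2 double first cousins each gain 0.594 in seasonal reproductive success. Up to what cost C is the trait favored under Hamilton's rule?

r to a double first cousin = 0.25 (double first cousins share both grandparent pairs — four paths of length 4: r = 4·(1/2)^4 = 1/4).
Hamilton's rule: n·r·B > C, so the trait is favored while C < n·r·B = 2·0.25·0.594 = 0.297.

0.297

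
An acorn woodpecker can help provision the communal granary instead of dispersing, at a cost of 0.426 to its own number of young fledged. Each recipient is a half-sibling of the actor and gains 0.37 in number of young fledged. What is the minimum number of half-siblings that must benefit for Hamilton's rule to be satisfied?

5

r to a half-sibling = 1/4 (half-sibs share one parent — one path of length 2: r = (1/2)^2 = 1/4).
Hamilton's rule: n·r·B > C  ⇒  n > C/(r·B) = 0.426/(0.25·0.37) = 4.605.
The smallest integer exceeding 4.605 is 5.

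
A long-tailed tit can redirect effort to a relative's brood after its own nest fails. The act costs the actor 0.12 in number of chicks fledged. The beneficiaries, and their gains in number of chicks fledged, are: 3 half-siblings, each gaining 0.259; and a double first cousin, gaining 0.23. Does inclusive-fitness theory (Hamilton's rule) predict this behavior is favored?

Hamilton's rule: the trait is favored when the sum of r·B over every recipient exceeds the actor's cost C.
r to a half-sibling = 1/4 (half-sibs share one parent — one path of length 2: r = (1/2)^2 = 1/4).
r to a double first cousin = 0.25 (double first cousins share both grandparent pairs — four paths of length 4: r = 4·(1/2)^4 = 1/4).
Summing one r·B term per recipient: 3·0.25·0.259 + 1·0.25·0.23 = 0.25175.
0.25175 > 0.12: the indirect benefit exceeds the cost.

Yes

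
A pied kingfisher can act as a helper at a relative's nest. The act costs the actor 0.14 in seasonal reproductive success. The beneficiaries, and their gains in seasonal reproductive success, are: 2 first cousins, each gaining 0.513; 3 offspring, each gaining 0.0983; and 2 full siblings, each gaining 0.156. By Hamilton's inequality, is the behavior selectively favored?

Hamilton's rule: the trait is favored when the sum of r·B over every recipient exceeds the actor's cost C.
r to a first cousin = 0.125 (first cousins share one grandparent pair — two paths of length 4: r = 2·(1/2)^4 = 1/8).
r to an offspring = 0.5 (one parent–offspring link: r = (1/2)^1 = 1/2).
r to a full sibling = 0.5 (full sibs share both parents — two paths of length 2: r = 2·(1/2)^2 = 1/2).
Summing one r·B term per recipient: 2·0.125·0.513 + 3·0.5·0.0983 + 2·0.5·0.156 = 0.4317.
0.4317 > 0.14: the indirect benefit exceeds the cost.

Yes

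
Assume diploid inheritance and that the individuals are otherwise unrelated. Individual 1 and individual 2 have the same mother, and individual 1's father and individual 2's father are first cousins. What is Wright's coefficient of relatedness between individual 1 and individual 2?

Wright's path rule: contributions from independent ancestry routes add.
Individual 1 and individual 2 are related in two ways: half-sibs through their shared mother (r = 1/4) and second cousins through their fathers (r = 1/32).
r = 1/4 + 1/32 = 9/32 = 0.28125.

0.28125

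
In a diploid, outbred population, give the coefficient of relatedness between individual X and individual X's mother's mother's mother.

0.125

Each parent–offspring link contributes a factor of 1/2, and independent paths through distinct common ancestors add.
Three parent–offspring links: r = (1/2)^3 = 1/8.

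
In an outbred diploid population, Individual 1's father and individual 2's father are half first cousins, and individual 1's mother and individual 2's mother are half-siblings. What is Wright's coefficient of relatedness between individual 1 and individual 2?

0.078125

Wright's path rule: contributions from independent ancestry routes add.
Individual 1 and individual 2 are related in two ways: half second cousins through their fathers (r = 1/64) and half first cousins through their mothers (r = 1/16).
r = 1/64 + 1/16 = 0.078125.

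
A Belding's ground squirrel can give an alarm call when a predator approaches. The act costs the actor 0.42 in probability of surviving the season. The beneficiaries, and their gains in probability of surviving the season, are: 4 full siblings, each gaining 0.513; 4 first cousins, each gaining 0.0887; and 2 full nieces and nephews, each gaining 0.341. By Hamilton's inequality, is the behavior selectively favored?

Hamilton's rule: the trait is favored when the sum of r·B over every recipient exceeds the actor's cost C.
r to a full sibling = 0.5 (full sibs share both parents — two paths of length 2: r = 2·(1/2)^2 = 1/2).
r to a first cousin = 1/8 (first cousins share one grandparent pair — two paths of length 4: r = 2·(1/2)^4 = 1/8).
r to a full niece or nephew = 0.25 (full aunt/uncle↔niece/nephew: two paths of length 3 through the shared grandparent pair: r = 2·(1/2)^3 = 1/4).
Summing one r·B term per recipient: 4·0.5·0.513 + 4·0.125·0.0887 + 2·0.25·0.341 = 1.24085.
1.24085 > 0.42: the indirect benefit exceeds the cost.

Yes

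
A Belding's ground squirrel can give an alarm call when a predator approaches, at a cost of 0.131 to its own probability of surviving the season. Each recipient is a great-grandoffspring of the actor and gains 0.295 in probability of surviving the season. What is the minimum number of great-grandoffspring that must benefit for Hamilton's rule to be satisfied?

r to a great-grandoffspring = 0.125 (three parent–offspring links: r = (1/2)^3 = 1/8).
Hamilton's rule: n·r·B > C  ⇒  n > C/(r·B) = 0.131/(0.125·0.295) = 3.553.
The smallest integer exceeding 3.553 is 4.

4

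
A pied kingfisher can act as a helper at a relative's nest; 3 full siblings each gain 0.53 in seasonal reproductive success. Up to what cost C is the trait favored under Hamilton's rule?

0.795

r to a full sibling = 0.5 (full sibs share both parents — two paths of length 2: r = 2·(1/2)^2 = 1/2).
Hamilton's rule: n·r·B > C, so the trait is favored while C < n·r·B = 3·0.5·0.53 = 0.795.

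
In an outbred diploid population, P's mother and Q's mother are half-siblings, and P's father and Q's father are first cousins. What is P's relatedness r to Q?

With two independent routes of shared ancestry, r is the sum of the two contributions.
P and Q are related in two ways: half first cousins through their mothers (r = 1/16) and second cousins through their fathers (r = 1/32).
r = 1/16 + 1/32 = 0.09375.

0.09375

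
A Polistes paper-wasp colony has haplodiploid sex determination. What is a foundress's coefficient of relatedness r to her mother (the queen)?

0.5

One meiotic link between diploid queen and diploid daughter: r = 1/2.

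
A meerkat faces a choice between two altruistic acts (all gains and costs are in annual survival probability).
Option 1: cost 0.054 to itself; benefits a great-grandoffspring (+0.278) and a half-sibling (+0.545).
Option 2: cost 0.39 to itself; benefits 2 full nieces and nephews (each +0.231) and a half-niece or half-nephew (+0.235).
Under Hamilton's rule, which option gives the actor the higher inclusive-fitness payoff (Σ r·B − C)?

Option 1

Option 1: r to a great-grandoffspring = 0.125.
Option 1: r to a half-sibling = 0.25.
Option 1: Σ r·B − C = (1·0.125·0.278 + 1·0.25·0.545) − 0.054 = 0.117.
Option 2: r to a full niece or nephew = 0.25.
Option 2: r to a half-niece or half-nephew = 0.125.
Option 2: Σ r·B − C = (2·0.25·0.231 + 1·0.125·0.235) − 0.39 = -0.245125.
Option 1 has the higher net inclusive-fitness payoff.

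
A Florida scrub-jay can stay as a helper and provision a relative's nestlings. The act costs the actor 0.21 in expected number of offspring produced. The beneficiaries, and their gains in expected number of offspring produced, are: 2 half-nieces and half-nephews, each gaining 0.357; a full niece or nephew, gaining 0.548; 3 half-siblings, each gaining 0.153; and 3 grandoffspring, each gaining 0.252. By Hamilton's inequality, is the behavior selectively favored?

Yes

Hamilton's rule: the trait is favored when the sum of r·B over every recipient exceeds the actor's cost C.
r to a half-niece or half-nephew = 1/8 (half-aunt/uncle↔niece/nephew: one path of length 3: r = (1/2)^3 = 1/8).
r to a full niece or nephew = 1/4 (full aunt/uncle↔niece/nephew: two paths of length 3 through the shared grandparent pair: r = 2·(1/2)^3 = 1/4).
r to a half-sibling = 0.25 (half-sibs share one parent — one path of length 2: r = (1/2)^2 = 1/4).
r to a grandoffspring = 0.25 (two parent–offspring links: r = (1/2)^2 = 1/4).
Summing one r·B term per recipient: 2·0.125·0.357 + 1·0.25·0.548 + 3·0.25·0.153 + 3·0.25·0.252 = 0.53.
0.53 > 0.21: the indirect benefit exceeds the cost.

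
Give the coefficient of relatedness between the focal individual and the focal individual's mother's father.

Each parent–offspring link contributes a factor of 1/2, and independent paths through distinct common ancestors add.
Two parent–offspring links: r = (1/2)^2 = 1/4.

0.25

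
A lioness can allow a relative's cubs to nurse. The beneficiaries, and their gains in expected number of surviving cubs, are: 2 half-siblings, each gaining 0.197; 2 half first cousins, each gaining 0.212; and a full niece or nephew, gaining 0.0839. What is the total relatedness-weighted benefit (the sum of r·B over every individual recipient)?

0.145975

r to a half-sibling = 0.25 (half-sibs share one parent — one path of length 2: r = (1/2)^2 = 1/4).
r to a half first cousin = 1/16 (half first cousins share one grandparent — one path of length 4: r = (1/2)^4 = 1/16).
r to a full niece or nephew = 0.25 (full aunt/uncle↔niece/nephew: two paths of length 3 through the shared grandparent pair: r = 2·(1/2)^3 = 1/4).
Summing one r·B term per recipient: 2·0.25·0.197 + 2·0.0625·0.212 + 1·0.25·0.0839 = 0.145975.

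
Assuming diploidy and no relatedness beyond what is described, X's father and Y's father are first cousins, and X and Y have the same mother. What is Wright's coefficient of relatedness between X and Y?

0.28125

Independent pedigree routes through distinct common ancestors add.
X and Y are related in two ways: second cousins through their fathers (r = 1/32) and half-sibs through their shared mother (r = 1/4).
r = 1/32 + 1/4 = 0.28125.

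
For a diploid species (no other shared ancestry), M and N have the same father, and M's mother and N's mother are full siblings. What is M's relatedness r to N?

With two independent routes of shared ancestry, r is the sum of the two contributions.
M and N are related in two ways: half-sibs through their shared father (r = 1/4) and first cousins through their mothers (r = 1/8).
r = 1/4 + 1/8 = 3/8 = 0.375.

0.375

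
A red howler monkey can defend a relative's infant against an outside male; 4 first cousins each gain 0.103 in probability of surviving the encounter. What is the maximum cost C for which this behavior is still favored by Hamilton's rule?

r to a first cousin = 0.125 (first cousins share one grandparent pair — two paths of length 4: r = 2·(1/2)^4 = 1/8).
Hamilton's rule: n·r·B > C, so the trait is favored while C < n·r·B = 4·0.125·0.103 = 0.0515.

0.0515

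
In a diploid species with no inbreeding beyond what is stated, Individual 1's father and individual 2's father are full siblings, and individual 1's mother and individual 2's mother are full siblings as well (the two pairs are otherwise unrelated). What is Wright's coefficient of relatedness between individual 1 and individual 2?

0.25

Independent pedigree routes through distinct common ancestors add.
Individual 1 and individual 2 are related in two ways: first cousins through their fathers (r = 1/8) and first cousins through their mothers (r = 1/8) — i.e. double first cousins.
r = 1/8 + 1/8 = 1/4 = 0.25.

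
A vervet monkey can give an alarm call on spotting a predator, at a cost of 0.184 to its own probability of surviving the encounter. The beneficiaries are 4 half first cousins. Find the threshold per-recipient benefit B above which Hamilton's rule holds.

r to a half first cousin = 1/16 (half first cousins share one grandparent — one path of length 4: r = (1/2)^4 = 1/16).
Hamilton's rule with n recipients of equal r: n·r·B > C, so B > C/(n·r) = 0.184/(4·0.0625) = 0.736.

0.736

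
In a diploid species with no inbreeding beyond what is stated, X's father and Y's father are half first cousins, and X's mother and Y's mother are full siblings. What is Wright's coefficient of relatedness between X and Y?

With two independent routes of shared ancestry, r is the sum of the two contributions.
X and Y are related in two ways: half second cousins through their fathers (r = 1/64) and first cousins through their mothers (r = 1/8).
r = 1/64 + 1/8 = 0.140625.

0.140625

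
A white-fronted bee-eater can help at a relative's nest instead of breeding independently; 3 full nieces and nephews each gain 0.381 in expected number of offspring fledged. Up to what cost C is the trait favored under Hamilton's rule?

r to a full niece or nephew = 1/4 (full aunt/uncle↔niece/nephew: two paths of length 3 through the shared grandparent pair: r = 2·(1/2)^3 = 1/4).
Hamilton's rule: n·r·B > C, so the trait is favored while C < n·r·B = 3·0.25·0.381 = 0.28575.

0.28575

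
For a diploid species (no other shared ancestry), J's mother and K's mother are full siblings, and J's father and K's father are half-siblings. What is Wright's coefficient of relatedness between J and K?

0.1875

With two independent routes of shared ancestry, r is the sum of the two contributions.
J and K are related in two ways: first cousins through their mothers (r = 1/8) and half first cousins through their fathers (r = 1/16).
r = 1/8 + 1/16 = 3/16 = 0.1875.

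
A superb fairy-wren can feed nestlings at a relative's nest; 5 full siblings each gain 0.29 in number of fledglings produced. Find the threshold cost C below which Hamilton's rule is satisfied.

0.725

r to a full sibling = 1/2 (full sibs share both parents — two paths of length 2: r = 2·(1/2)^2 = 1/2).
Hamilton's rule: n·r·B > C, so the trait is favored while C < n·r·B = 5·0.5·0.29 = 0.725.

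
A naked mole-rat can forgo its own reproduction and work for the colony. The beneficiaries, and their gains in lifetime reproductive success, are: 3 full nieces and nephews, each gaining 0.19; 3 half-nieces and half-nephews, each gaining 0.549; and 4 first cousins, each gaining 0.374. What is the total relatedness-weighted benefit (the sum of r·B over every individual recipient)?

0.535375

r to a full niece or nephew = 1/4 (full aunt/uncle↔niece/nephew: two paths of length 3 through the shared grandparent pair: r = 2·(1/2)^3 = 1/4).
r to a half-niece or half-nephew = 0.125 (half-aunt/uncle↔niece/nephew: one path of length 3: r = (1/2)^3 = 1/8).
r to a first cousin = 1/8 (first cousins share one grandparent pair — two paths of length 4: r = 2·(1/2)^4 = 1/8).
Summing one r·B term per recipient: 3·0.25·0.19 + 3·0.125·0.549 + 4·0.125·0.374 = 0.535375.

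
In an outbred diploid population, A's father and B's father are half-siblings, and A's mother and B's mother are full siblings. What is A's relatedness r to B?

Wright's path rule: contributions from independent ancestry routes add.
A and B are related in two ways: half first cousins through their fathers (r = 1/16) and first cousins through their mothers (r = 1/8).
r = 1/16 + 1/8 = 3/16 = 0.1875.

0.1875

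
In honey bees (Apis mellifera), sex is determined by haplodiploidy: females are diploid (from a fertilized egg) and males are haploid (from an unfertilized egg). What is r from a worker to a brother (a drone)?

Her haploid brother carries none of their father's genes and a random half of their mother's genome; that half matches the maternal half of her own genome with probability 1/2: r = 1/2 · 1/2 = 1/4.

0.25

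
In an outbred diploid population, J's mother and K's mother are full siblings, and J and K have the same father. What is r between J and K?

Relatedness sums over independent paths through distinct common ancestors.
J and K are related in two ways: first cousins through their mothers (r = 1/8) and half-sibs through their shared father (r = 1/4).
r = 1/8 + 1/4 = 0.375.

0.375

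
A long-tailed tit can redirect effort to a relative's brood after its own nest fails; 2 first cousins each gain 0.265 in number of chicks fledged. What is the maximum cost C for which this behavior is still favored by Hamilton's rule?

r to a first cousin = 1/8 (first cousins share one grandparent pair — two paths of length 4: r = 2·(1/2)^4 = 1/8).
Hamilton's rule: n·r·B > C, so the trait is favored while C < n·r·B = 2·0.125·0.265 = 0.06625.

0.06625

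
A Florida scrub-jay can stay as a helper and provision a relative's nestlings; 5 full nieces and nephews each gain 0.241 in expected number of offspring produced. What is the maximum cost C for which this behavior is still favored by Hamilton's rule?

r to a full niece or nephew = 0.25 (full aunt/uncle↔niece/nephew: two paths of length 3 through the shared grandparent pair: r = 2·(1/2)^3 = 1/4).
Hamilton's rule: n·r·B > C, so the trait is favored while C < n·r·B = 5·0.25·0.241 = 0.30125.

0.30125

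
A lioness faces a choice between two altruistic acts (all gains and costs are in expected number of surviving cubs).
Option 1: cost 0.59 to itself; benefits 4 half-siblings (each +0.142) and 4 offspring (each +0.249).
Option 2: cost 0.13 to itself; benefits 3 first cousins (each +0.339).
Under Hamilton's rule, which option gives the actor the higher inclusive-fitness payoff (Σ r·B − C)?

Option 1: r to a half-sibling = 0.25.
Option 1: r to an offspring = 0.5.
Option 1: Σ r·B − C = (4·0.25·0.142 + 4·0.5·0.249) − 0.59 = 0.05.
Option 2: r to a first cousin = 0.125.
Option 2: Σ r·B − C = (3·0.125·0.339) − 0.13 = -0.002875.
Option 1 has the higher net inclusive-fitness payoff.

Option 1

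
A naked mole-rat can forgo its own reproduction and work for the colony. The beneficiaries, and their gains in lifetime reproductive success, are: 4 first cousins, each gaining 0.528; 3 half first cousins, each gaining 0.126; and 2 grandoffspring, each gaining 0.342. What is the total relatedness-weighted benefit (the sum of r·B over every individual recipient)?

r to a first cousin = 0.125 (first cousins share one grandparent pair — two paths of length 4: r = 2·(1/2)^4 = 1/8).
r to a half first cousin = 1/16 (half first cousins share one grandparent — one path of length 4: r = (1/2)^4 = 1/16).
r to a grandoffspring = 0.25 (two parent–offspring links: r = (1/2)^2 = 1/4).
Summing one r·B term per recipient: 4·0.125·0.528 + 3·0.0625·0.126 + 2·0.25·0.342 = 0.458625.

0.458625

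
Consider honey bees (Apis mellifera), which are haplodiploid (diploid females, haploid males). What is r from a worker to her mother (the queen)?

One meiotic link between diploid queen and diploid daughter: r = 1/2.

0.5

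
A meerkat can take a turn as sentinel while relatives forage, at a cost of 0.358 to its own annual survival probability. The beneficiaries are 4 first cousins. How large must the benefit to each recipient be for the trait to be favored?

0.716

r to a first cousin = 1/8 (first cousins share one grandparent pair — two paths of length 4: r = 2·(1/2)^4 = 1/8).
Hamilton's rule with n recipients of equal r: n·r·B > C, so B > C/(n·r) = 0.358/(4·0.125) = 0.716.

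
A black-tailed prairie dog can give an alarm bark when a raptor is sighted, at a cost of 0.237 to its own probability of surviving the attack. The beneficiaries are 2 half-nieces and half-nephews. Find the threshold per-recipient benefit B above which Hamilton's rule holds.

r to a half-niece or half-nephew = 1/8 (half-aunt/uncle↔niece/nephew: one path of length 3: r = (1/2)^3 = 1/8).
Hamilton's rule with n recipients of equal r: n·r·B > C, so B > C/(n·r) = 0.237/(2·0.125) = 0.948.

0.948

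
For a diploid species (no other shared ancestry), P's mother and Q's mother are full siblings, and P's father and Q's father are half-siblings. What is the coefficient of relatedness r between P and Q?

Relatedness sums over independent paths through distinct common ancestors.
P and Q are related in two ways: first cousins through their mothers (r = 1/8) and half first cousins through their fathers (r = 1/16).
r = 1/8 + 1/16 = 3/16 = 0.1875.

0.1875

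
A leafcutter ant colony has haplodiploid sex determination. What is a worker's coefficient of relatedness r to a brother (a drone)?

Her haploid brother carries none of their father's genes and a random half of their mother's genome; that half matches the maternal half of her own genome with probability 1/2: r = 1/2 · 1/2 = 1/4.

0.25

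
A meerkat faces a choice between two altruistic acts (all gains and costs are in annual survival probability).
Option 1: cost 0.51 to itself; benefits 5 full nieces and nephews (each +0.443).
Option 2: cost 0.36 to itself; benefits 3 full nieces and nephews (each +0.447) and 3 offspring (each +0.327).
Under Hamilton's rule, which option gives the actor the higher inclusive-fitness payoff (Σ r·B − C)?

Option 2

Option 1: r to a full niece or nephew = 0.25.
Option 1: Σ r·B − C = (5·0.25·0.443) − 0.51 = 0.04375.
Option 2: r to a full niece or nephew = 0.25.
Option 2: r to an offspring = 0.5.
Option 2: Σ r·B − C = (3·0.25·0.447 + 3·0.5·0.327) − 0.36 = 0.46575.
Option 2 has the higher net inclusive-fitness payoff.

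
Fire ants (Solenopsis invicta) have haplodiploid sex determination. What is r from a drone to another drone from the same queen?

Haploid brothers each carry a random half of the queen's diploid genome, so on average they share half: r = 1/2.

0.5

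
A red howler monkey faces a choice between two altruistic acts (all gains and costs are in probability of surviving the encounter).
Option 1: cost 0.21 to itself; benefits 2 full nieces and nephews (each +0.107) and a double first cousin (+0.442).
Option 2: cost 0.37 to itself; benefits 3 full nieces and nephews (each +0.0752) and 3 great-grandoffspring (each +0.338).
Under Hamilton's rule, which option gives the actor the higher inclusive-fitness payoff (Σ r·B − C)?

Option 1: r to a full niece or nephew = 0.25.
Option 1: r to a double first cousin = 0.25.
Option 1: Σ r·B − C = (2·0.25·0.107 + 1·0.25·0.442) − 0.21 = -0.046.
Option 2: r to a full niece or nephew = 0.25.
Option 2: r to a great-grandoffspring = 0.125.
Option 2: Σ r·B − C = (3·0.25·0.0752 + 3·0.125·0.338) − 0.37 = -0.18685.
Option 1 has the higher net inclusive-fitness payoff.

Option 1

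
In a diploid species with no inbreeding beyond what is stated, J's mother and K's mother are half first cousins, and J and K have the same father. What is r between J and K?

0.265625

Wright's path rule: contributions from independent ancestry routes add.
J and K are related in two ways: half second cousins through their mothers (r = 1/64) and half-sibs through their shared father (r = 1/4).
r = 1/64 + 1/4 = 17/64 = 0.265625.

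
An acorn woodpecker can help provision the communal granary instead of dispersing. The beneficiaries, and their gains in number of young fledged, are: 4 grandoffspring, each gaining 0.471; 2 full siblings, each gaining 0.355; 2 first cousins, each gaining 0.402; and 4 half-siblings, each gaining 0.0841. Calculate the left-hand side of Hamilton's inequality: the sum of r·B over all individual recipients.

1.0106

r to a grandoffspring = 0.25 (two parent–offspring links: r = (1/2)^2 = 1/4).
r to a full sibling = 1/2 (full sibs share both parents — two paths of length 2: r = 2·(1/2)^2 = 1/2).
r to a first cousin = 1/8 (first cousins share one grandparent pair — two paths of length 4: r = 2·(1/2)^4 = 1/8).
r to a half-sibling = 1/4 (half-sibs share one parent — one path of length 2: r = (1/2)^2 = 1/4).
Summing one r·B term per recipient: 4·0.25·0.471 + 2·0.5·0.355 + 2·0.125·0.402 + 4·0.25·0.0841 = 1.0106.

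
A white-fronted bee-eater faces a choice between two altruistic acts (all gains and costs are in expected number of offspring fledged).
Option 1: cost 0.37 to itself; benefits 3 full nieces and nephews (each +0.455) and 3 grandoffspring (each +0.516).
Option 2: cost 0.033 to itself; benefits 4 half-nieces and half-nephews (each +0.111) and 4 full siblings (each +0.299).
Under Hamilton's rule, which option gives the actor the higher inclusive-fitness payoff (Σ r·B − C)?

Option 1: r to a full niece or nephew = 0.25.
Option 1: r to a grandoffspring = 0.25.
Option 1: Σ r·B − C = (3·0.25·0.455 + 3·0.25·0.516) − 0.37 = 0.35825.
Option 2: r to a half-niece or half-nephew = 0.125.
Option 2: r to a full sibling = 0.5.
Option 2: Σ r·B − C = (4·0.125·0.111 + 4·0.5·0.299) − 0.033 = 0.6205.
Option 2 has the higher net inclusive-fitness payoff.

Option 2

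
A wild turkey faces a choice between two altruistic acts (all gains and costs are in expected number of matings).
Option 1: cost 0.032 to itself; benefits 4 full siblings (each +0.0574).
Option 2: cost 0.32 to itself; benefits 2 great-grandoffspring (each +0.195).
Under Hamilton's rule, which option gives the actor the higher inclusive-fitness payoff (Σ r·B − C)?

Option 1

Option 1: r to a full sibling = 0.5.
Option 1: Σ r·B − C = (4·0.5·0.0574) − 0.032 = 0.0828.
Option 2: r to a great-grandoffspring = 0.125.
Option 2: Σ r·B − C = (2·0.125·0.195) − 0.32 = -0.27125.
Option 1 has the higher net inclusive-fitness payoff.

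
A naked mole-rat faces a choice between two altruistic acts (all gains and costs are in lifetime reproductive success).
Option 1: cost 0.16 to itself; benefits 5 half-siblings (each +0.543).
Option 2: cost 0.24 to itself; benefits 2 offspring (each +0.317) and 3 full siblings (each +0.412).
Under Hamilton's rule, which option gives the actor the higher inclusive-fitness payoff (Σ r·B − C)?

Option 2

Option 1: r to a half-sibling = 0.25.
Option 1: Σ r·B − C = (5·0.25·0.543) − 0.16 = 0.51875.
Option 2: r to an offspring = 0.5.
Option 2: r to a full sibling = 0.5.
Option 2: Σ r·B − C = (2·0.5·0.317 + 3·0.5·0.412) − 0.24 = 0.695.
Option 2 has the higher net inclusive-fitness payoff.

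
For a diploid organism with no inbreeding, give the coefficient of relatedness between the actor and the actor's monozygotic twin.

1

Each parent–offspring link contributes a factor of 1/2, and independent paths through distinct common ancestors add.
Monozygotic twins share every allele identical by descent: r = 1.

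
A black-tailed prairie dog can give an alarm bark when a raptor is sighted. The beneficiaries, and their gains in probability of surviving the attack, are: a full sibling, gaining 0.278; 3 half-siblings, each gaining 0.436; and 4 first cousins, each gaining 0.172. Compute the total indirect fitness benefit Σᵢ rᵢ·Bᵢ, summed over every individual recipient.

0.552

r to a full sibling = 0.5 (full sibs share both parents — two paths of length 2: r = 2·(1/2)^2 = 1/2).
r to a half-sibling = 1/4 (half-sibs share one parent — one path of length 2: r = (1/2)^2 = 1/4).
r to a first cousin = 0.125 (first cousins share one grandparent pair — two paths of length 4: r = 2·(1/2)^4 = 1/8).
Summing one r·B term per recipient: 1·0.5·0.278 + 3·0.25·0.436 + 4·0.125·0.172 = 0.552.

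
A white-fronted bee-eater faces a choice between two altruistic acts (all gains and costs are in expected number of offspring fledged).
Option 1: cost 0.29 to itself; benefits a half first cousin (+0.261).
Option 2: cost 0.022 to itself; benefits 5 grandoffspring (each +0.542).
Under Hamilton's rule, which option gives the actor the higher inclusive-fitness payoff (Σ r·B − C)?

Option 1: r to a half first cousin = 0.0625.
Option 1: Σ r·B − C = (1·0.0625·0.261) − 0.29 = -0.2736875.
Option 2: r to a grandoffspring = 0.25.
Option 2: Σ r·B − C = (5·0.25·0.542) − 0.022 = 0.6555.
Option 2 has the higher net inclusive-fitness payoff.

Option 2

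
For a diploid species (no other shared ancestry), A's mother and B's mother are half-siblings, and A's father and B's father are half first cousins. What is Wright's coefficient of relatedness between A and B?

Wright's path rule: contributions from independent ancestry routes add.
A and B are related in two ways: half first cousins through their mothers (r = 1/16) and half second cousins through their fathers (r = 1/64).
r = 1/16 + 1/64 = 5/64 = 0.078125.

0.078125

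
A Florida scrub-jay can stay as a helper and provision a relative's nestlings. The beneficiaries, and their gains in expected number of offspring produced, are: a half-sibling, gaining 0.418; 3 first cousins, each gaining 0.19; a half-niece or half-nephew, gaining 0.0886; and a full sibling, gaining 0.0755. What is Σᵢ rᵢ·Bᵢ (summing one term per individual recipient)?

r to a half-sibling = 1/4 (half-sibs share one parent — one path of length 2: r = (1/2)^2 = 1/4).
r to a first cousin = 1/8 (first cousins share one grandparent pair — two paths of length 4: r = 2·(1/2)^4 = 1/8).
r to a half-niece or half-nephew = 1/8 (half-aunt/uncle↔niece/nephew: one path of length 3: r = (1/2)^3 = 1/8).
r to a full sibling = 1/2 (full sibs share both parents — two paths of length 2: r = 2·(1/2)^2 = 1/2).
Summing one r·B term per recipient: 1·0.25·0.418 + 3·0.125·0.19 + 1·0.125·0.0886 + 1·0.5·0.0755 = 0.224575.

0.224575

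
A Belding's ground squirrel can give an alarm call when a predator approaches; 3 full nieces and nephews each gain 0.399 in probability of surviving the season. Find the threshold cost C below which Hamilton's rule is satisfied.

0.29925

r to a full niece or nephew = 0.25 (full aunt/uncle↔niece/nephew: two paths of length 3 through the shared grandparent pair: r = 2·(1/2)^3 = 1/4).
Hamilton's rule: n·r·B > C, so the trait is favored while C < n·r·B = 3·0.25·0.399 = 0.29925.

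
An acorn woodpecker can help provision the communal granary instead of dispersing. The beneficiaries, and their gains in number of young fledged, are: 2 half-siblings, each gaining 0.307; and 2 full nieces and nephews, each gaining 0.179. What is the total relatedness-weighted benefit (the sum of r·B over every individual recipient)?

r to a half-sibling = 1/4 (half-sibs share one parent — one path of length 2: r = (1/2)^2 = 1/4).
r to a full niece or nephew = 1/4 (full aunt/uncle↔niece/nephew: two paths of length 3 through the shared grandparent pair: r = 2·(1/2)^3 = 1/4).
Summing one r·B term per recipient: 2·0.25·0.307 + 2·0.25·0.179 = 0.243.

0.243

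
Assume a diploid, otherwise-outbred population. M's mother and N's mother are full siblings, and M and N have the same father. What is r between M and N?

Wright's path rule: contributions from independent ancestry routes add.
M and N are related in two ways: first cousins through their mothers (r = 1/8) and half-sibs through their shared father (r = 1/4).
r = 1/8 + 1/4 = 0.375.

0.375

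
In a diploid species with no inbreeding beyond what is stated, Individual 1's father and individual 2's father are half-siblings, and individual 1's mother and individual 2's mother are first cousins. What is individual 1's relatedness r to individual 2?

Relatedness sums over independent paths through distinct common ancestors.
Individual 1 and individual 2 are related in two ways: half first cousins through their fathers (r = 1/16) and second cousins through their mothers (r = 1/32).
r = 1/16 + 1/32 = 3/32 = 0.09375.

0.09375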